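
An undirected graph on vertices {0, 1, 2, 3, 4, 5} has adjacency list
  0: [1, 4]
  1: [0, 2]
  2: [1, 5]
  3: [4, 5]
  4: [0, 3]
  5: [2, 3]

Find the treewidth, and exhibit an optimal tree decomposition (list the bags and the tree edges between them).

Treewidth 2.
Bags: B1 = {0, 1, 4}  B2 = {1, 3, 4}  B3 = {1, 3, 5}  B4 = {1, 2, 5}
Tree: B1–B2, B2–B3, B3–B4

Every bag has size at most 3, so the width is 3 − 1 = 2 and tw(G) ≤ 2. For the lower bound, G contains the cycle 1–0–4–3–5–2–1, so G is not a forest; only forests have treewidth ≤ 1, hence tw(G) ≥ 2. Combining the bounds, tw(G) = 2.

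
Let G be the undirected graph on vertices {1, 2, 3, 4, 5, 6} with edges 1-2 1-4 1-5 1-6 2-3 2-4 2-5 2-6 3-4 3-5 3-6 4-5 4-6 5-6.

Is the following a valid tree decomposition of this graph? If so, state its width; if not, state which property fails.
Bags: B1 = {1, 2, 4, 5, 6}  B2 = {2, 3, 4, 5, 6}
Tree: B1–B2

Every vertex of G appears in some bag (union = {1, 2, 3, 4, 5, 6}); every edge is covered by a bag; and for each vertex v the set of bags containing v is connected in the bag tree. The decomposition is therefore valid. The largest bag has 5 vertices, so the width is 4.

Yes; width 4.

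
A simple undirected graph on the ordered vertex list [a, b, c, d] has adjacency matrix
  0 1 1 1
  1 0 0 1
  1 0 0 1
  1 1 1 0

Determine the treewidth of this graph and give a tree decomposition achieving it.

Treewidth 2.
One optimal decomposition is:
Bags: B1 = {a, c, d}  B2 = {a, b, d}
Tree: B1–B2

The largest bag has 3 vertices, giving width 2; this decomposition certifies tw(G) ≤ 2. On the other hand G contains the 3-clique {a, c, d}. A clique must lie in a single bag of any decomposition, so no decomposition can have width below 2. Hence tw(G) = 2 exactly.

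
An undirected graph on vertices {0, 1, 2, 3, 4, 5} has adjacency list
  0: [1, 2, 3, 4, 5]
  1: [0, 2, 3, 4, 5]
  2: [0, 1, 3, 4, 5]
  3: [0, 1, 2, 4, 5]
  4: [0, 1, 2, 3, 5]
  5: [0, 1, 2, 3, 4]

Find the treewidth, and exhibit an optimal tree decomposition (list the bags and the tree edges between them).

A single bag containing all 6 vertices is trivially a valid decomposition of width 5. On the other hand G contains the 6-clique {0, 1, 2, 3, 4, 5}. A clique must lie in a single bag of any decomposition, so no decomposition can have width below 5. Combining the bounds, tw(G) = 5.

Treewidth 5.
One such decomposition:
Bags: B1 = {0, 1, 2, 3, 4, 5}
Tree: (single bag)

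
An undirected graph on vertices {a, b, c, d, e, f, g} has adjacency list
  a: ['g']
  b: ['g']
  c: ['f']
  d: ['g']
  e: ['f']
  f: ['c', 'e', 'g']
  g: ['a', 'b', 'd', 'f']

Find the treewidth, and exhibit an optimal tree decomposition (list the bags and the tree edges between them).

The largest bag has 2 vertices, giving width 1; this decomposition certifies tw(G) ≤ 1. Since G has at least one edge (e.g. g–f), it is not an edgeless graph, so tw(G) ≥ 1. The upper and lower bounds meet at 1, so that is the treewidth.

Treewidth 1.
One optimal decomposition is:
Bags: B1 = {f, g}  B2 = {a, g}  B3 = {b, g}  B4 = {c, f}  B5 = {d, g}  B6 = {e, f}
Tree: B1–B2, B2–B3, B1–B4, B2–B5, B4–B6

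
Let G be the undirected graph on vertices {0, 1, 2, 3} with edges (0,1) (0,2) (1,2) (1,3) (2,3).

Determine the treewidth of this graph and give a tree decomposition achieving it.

Treewidth 2.
Bags: B1 = {1, 2, 3}  B2 = {0, 1, 2}
Tree: B1–B2

Every bag has size at most 3, so the width is 3 − 1 = 2 and tw(G) ≤ 2. For the lower bound, the 3 vertices {0, 1, 2} are pairwise adjacent, and any tree decomposition puts a clique entirely inside one bag — forcing width ≥ 2. Therefore the treewidth is 2.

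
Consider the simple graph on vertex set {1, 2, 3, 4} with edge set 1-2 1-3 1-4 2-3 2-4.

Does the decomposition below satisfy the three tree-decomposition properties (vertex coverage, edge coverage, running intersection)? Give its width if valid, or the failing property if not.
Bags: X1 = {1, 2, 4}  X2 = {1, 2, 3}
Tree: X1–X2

Yes; width 2.

Every vertex of G appears in some bag (union = {1, 2, 3, 4}); every edge is covered by a bag; and for each vertex v the set of bags containing v is connected in the bag tree. The decomposition is therefore valid. The largest bag has 3 vertices, so the width is 2.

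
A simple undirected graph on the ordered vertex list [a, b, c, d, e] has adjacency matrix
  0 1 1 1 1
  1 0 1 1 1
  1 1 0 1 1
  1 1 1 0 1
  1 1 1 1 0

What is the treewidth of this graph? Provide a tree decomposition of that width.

Treewidth 4.
Bags: B1 = {a, b, c, d, e}
Tree: (single bag)

A single bag containing all 5 vertices is trivially a valid decomposition of width 4. For the lower bound, the 5 vertices {a, b, c, d, e} are pairwise adjacent, and any tree decomposition puts a clique entirely inside one bag — forcing width ≥ 4. Therefore the treewidth is 4.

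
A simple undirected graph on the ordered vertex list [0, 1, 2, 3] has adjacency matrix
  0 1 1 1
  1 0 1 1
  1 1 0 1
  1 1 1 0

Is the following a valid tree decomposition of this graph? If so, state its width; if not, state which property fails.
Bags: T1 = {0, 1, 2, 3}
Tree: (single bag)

Yes; width 3.

Vertex coverage: the bags together contain {0, 1, 2, 3}, the full vertex set. Edge coverage: each edge of G has both endpoints in at least one bag. Running intersection: for every vertex, the bags containing it form a connected subtree. All three properties hold, so this is a valid tree decomposition of width max|bag| − 1 = 3, and hence tw(G) ≤ 3.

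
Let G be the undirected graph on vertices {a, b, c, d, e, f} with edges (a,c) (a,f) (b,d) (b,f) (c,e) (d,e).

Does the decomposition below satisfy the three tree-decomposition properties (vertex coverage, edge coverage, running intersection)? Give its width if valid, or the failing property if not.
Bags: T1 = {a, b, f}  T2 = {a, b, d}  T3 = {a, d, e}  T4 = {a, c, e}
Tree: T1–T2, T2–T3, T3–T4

Vertex coverage: the bags together contain {a, b, c, d, e, f}, the full vertex set. Edge coverage: each edge of G has both endpoints in at least one bag. Running intersection: for every vertex, the bags containing it form a connected subtree. All three properties hold, so this is a valid tree decomposition of width max|bag| − 1 = 2, and hence tw(G) ≤ 2.

Yes; width 2.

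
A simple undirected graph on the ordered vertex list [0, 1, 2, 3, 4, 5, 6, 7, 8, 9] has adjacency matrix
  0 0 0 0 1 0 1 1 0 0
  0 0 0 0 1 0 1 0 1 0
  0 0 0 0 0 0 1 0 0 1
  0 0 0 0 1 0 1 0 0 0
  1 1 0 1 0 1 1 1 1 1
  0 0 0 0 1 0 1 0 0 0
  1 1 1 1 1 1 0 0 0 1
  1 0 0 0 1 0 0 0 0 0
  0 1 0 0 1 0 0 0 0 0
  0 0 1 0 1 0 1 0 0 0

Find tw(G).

2

A width-2 tree decomposition is:
Bags: B1 = {3, 4, 6}  B2 = {4, 5, 6}  B3 = {0, 4, 6}  B4 = {1, 4, 6}  B5 = {1, 4, 8}  B6 = {0, 4, 7}  B7 = {4, 6, 9}  B8 = {2, 6, 9}
Tree: B1–B2, B2–B3, B3–B4, B4–B5, B3–B6, B1–B7, B7–B8
Each bag holds 3 vertices, so the decomposition has width 2, which upper-bounds the treewidth. Conversely, {2, 6, 9} is a clique of size 3, and the vertices of any clique must share a bag in every tree decomposition; so some bag has ≥ 3 vertices and tw(G) ≥ 2. Combining the bounds, tw(G) = 2.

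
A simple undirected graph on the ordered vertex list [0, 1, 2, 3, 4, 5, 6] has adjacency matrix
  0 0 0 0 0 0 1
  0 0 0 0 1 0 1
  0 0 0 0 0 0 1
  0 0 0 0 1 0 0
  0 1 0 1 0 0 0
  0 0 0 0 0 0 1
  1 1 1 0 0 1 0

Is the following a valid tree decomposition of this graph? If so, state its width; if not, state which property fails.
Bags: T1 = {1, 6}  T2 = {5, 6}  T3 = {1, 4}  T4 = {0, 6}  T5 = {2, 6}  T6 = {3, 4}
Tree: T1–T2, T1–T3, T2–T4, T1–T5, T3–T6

Every vertex of G appears in some bag (union = {0, 1, 2, 3, 4, 5, 6}); every edge is covered by a bag; and for each vertex v the set of bags containing v is connected in the bag tree. The decomposition is therefore valid. The largest bag has 2 vertices, so the width is 1.

Yes; width 1.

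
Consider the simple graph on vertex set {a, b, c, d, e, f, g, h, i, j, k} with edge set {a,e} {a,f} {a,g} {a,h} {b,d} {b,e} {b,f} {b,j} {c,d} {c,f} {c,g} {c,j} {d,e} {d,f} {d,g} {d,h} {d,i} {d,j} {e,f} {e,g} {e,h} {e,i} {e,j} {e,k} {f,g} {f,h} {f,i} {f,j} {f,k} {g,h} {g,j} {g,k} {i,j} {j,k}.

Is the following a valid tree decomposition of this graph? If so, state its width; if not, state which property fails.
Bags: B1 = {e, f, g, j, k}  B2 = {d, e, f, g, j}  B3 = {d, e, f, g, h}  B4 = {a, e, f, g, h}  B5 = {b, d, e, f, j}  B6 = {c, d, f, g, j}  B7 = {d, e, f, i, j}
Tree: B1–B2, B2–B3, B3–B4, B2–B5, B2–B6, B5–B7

Checking the three conditions: (i) the bags cover all of {a, b, c, d, e, f, g, h, i, j, k}; (ii) for each edge, some bag contains both endpoints; (iii) the bags containing any fixed vertex form a subtree. All hold, so the decomposition is valid with width 5 − 1 = 4.

Yes; width 4.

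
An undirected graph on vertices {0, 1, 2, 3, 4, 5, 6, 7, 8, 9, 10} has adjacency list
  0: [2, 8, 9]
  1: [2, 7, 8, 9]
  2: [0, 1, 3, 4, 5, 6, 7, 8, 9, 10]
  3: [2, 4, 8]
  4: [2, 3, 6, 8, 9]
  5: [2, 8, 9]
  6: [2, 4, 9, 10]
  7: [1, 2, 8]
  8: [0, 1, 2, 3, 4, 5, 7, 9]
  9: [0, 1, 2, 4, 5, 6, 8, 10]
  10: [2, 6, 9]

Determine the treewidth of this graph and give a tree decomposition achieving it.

Treewidth 3.
One optimal decomposition is:
Bags: B1 = {2, 4, 8, 9}  B2 = {1, 2, 8, 9}  B3 = {0, 2, 8, 9}  B4 = {1, 2, 7, 8}  B5 = {2, 5, 8, 9}  B6 = {2, 3, 4, 8}  B7 = {2, 4, 6, 9}  B8 = {2, 6, 9, 10}
Tree: B1–B2, B1–B3, B2–B4, B2–B5, B1–B6, B1–B7, B7–B8

Every bag has size at most 4, so the width is 4 − 1 = 3 and tw(G) ≤ 3. Conversely, {0, 2, 8, 9} is a clique of size 4, and the vertices of any clique must share a bag in every tree decomposition; so some bag has ≥ 4 vertices and tw(G) ≥ 3. The upper and lower bounds meet at 3, so that is the treewidth.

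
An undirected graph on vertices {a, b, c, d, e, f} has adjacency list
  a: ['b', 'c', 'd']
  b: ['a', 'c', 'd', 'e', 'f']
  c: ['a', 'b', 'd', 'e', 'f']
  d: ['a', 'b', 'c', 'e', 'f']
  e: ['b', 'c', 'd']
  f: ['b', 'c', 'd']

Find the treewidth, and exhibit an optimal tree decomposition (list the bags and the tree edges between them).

Treewidth 3.
One optimal decomposition is:
Bags: B1 = {b, c, d, e}  B2 = {a, b, c, d}  B3 = {b, c, d, f}
Tree: B1–B2, B2–B3

The largest bag has 4 vertices, giving width 3; this decomposition certifies tw(G) ≤ 3. For the lower bound, the 4 vertices {b, c, d, e} are pairwise adjacent, and any tree decomposition puts a clique entirely inside one bag — forcing width ≥ 3. Therefore the treewidth is 3.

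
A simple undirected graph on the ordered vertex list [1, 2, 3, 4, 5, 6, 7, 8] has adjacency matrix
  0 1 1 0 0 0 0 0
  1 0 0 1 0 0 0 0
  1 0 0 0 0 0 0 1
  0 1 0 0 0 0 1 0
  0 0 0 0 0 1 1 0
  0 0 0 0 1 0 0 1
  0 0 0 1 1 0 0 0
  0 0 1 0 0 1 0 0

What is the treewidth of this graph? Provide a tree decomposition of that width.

The largest bag has 3 vertices, giving width 2; this decomposition certifies tw(G) ≤ 2. The edges 8–3–1–2–4–7–5–6–8 form a cycle, so G is not a tree and its treewidth is at least 2. Hence tw(G) = 2 exactly.

Treewidth 2.
One such decomposition:
Bags: B1 = {1, 3, 8}  B2 = {1, 2, 8}  B3 = {2, 4, 8}  B4 = {4, 7, 8}  B5 = {5, 7, 8}  B6 = {5, 6, 8}
Tree: B1–B2, B2–B3, B3–B4, B4–B5, B5–B6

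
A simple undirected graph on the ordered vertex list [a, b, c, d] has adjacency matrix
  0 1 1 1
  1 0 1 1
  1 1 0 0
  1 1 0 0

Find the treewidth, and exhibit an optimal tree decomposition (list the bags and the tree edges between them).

Treewidth 2.
One optimal decomposition is:
Bags: B1 = {a, b, c}  B2 = {a, b, d}
Tree: B1–B2

Each bag holds 3 vertices, so the decomposition has width 2, which upper-bounds the treewidth. On the other hand G contains the 3-clique {a, b, d}. A clique must lie in a single bag of any decomposition, so no decomposition can have width below 2. Therefore the treewidth is 2.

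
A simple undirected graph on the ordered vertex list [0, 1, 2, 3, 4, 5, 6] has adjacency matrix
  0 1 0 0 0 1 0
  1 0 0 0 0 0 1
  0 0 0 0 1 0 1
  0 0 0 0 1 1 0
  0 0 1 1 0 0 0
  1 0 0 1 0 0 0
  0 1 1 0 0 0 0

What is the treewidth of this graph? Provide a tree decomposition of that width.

Treewidth 2.
One optimal decomposition is:
Bags: B1 = {0, 1, 6}  B2 = {0, 5, 6}  B3 = {3, 5, 6}  B4 = {3, 4, 6}  B5 = {2, 4, 6}
Tree: B1–B2, B2–B3, B3–B4, B4–B5

The largest bag has 3 vertices, giving width 2; this decomposition certifies tw(G) ≤ 2. For the lower bound, G contains the cycle 6–1–0–5–3–4–2–6, so G is not a forest; only forests have treewidth ≤ 1, hence tw(G) ≥ 2. The upper and lower bounds meet at 2, so that is the treewidth.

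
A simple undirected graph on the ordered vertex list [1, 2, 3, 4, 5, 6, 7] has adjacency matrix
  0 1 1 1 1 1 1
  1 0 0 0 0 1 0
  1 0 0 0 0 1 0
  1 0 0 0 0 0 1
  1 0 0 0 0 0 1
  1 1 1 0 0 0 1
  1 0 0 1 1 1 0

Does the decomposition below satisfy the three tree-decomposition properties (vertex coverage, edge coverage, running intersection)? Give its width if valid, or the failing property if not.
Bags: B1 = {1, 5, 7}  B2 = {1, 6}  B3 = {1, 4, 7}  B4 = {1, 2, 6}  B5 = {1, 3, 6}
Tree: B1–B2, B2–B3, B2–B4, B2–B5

A tree decomposition must satisfy three properties: every vertex lies in some bag; for every edge, both endpoints lie together in some bag; and for every vertex, the bags containing it form a connected subtree. Here edge (7,6) lies in no bag, so the decomposition is invalid.

No — edge (7,6) lies in no bag.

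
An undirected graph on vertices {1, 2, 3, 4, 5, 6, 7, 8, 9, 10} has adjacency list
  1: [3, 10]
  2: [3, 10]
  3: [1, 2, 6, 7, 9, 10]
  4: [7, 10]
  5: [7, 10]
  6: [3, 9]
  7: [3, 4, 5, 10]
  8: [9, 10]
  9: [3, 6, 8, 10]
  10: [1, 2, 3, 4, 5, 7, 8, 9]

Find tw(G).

2

A width-2 tree decomposition is:
Bags: B1 = {2, 3, 10}  B2 = {3, 7, 10}  B3 = {3, 9, 10}  B4 = {8, 9, 10}  B5 = {3, 6, 9}  B6 = {5, 7, 10}  B7 = {4, 7, 10}  B8 = {1, 3, 10}
Tree: B1–B2, B2–B3, B3–B4, B3–B5, B2–B6, B2–B7, B1–B8
Every bag has size at most 3, so the width is 3 − 1 = 2 and tw(G) ≤ 2. On the other hand G contains the 3-clique {8, 9, 10}. A clique must lie in a single bag of any decomposition, so no decomposition can have width below 2. The upper and lower bounds meet at 2, so that is the treewidth.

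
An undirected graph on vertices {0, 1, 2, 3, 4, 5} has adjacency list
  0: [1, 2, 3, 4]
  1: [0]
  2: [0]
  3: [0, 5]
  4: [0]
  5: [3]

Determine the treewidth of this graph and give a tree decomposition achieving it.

The largest bag has 2 vertices, giving width 1; this decomposition certifies tw(G) ≤ 1. G has an edge, so its treewidth is at least 1. Combining the bounds, tw(G) = 1.

Treewidth 1.
Bags: B1 = {3, 5}  B2 = {0, 3}  B3 = {0, 4}  B4 = {0, 2}  B5 = {0, 1}
Tree: B1–B2, B2–B3, B3–B4, B3–B5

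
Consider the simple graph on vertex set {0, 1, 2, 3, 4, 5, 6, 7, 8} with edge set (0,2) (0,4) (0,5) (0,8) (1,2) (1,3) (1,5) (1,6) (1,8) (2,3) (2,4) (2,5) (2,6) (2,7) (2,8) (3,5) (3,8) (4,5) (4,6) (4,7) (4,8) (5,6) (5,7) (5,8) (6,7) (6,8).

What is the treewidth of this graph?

4

A width-4 tree decomposition is:
Bags: B1 = {1, 2, 5, 6, 8}  B2 = {2, 4, 5, 6, 8}  B3 = {1, 2, 3, 5, 8}  B4 = {0, 2, 4, 5, 8}  B5 = {2, 4, 5, 6, 7}
Tree: B1–B2, B1–B3, B2–B4, B2–B5
The largest bag has 5 vertices, giving width 4; this decomposition certifies tw(G) ≤ 4. For the lower bound, the 5 vertices {0, 2, 4, 5, 8} are pairwise adjacent, and any tree decomposition puts a clique entirely inside one bag — forcing width ≥ 4. The upper and lower bounds meet at 4, so that is the treewidth.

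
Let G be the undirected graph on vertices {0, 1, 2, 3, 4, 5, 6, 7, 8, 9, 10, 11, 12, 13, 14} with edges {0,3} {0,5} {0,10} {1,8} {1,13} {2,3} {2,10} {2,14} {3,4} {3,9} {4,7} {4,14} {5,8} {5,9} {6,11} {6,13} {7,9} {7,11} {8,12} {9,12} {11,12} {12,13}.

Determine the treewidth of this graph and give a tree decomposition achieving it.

Every bag has size at most 4, so the width is 4 − 1 = 3 and tw(G) ≤ 3. For the lower bound: the 4 vertex sets {1,6,13}, {11}, {12}, {5,7,8,9} are disjoint, each induces a connected subgraph, and every pair is joined by at least one edge of G. Contracting each set to a single vertex therefore yields K_{4} as a minor, and since treewidth is minor-monotone, tw(G) ≥ tw(K_{4}) = 3. Combining the bounds, tw(G) = 3.

Treewidth 3.
Bags: B1 = {1, 6, 11, 13}  B2 = {1, 11, 12, 13}  B3 = {1, 8, 11, 12}  B4 = {7, 8, 11, 12}  B5 = {7, 8, 9, 12}  B6 = {5, 7, 8, 9}  B7 = {4, 5, 7, 9}  B8 = {3, 4, 5, 9}  B9 = {0, 3, 4, 5}  B10 = {0, 3, 4, 14}  B11 = {0, 2, 3, 14}  B12 = {0, 2, 10, 14}
Tree: B1–B2, B2–B3, B3–B4, B4–B5, B5–B6, B6–B7, B7–B8, B8–B9, B9–B10, B10–B11, B11–B12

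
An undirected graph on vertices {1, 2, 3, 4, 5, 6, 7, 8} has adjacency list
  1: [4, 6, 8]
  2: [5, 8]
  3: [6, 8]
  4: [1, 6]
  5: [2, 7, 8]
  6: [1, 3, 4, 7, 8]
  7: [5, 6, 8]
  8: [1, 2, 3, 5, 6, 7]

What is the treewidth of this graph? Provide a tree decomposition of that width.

Treewidth 2.
One such decomposition:
Bags: B1 = {6, 7, 8}  B2 = {5, 7, 8}  B3 = {2, 5, 8}  B4 = {3, 6, 8}  B5 = {1, 6, 8}  B6 = {1, 4, 6}
Tree: B1–B2, B2–B3, B1–B4, B4–B5, B5–B6

Each bag holds 3 vertices, so the decomposition has width 2, which upper-bounds the treewidth. For the lower bound, the 3 vertices {2, 5, 8} are pairwise adjacent, and any tree decomposition puts a clique entirely inside one bag — forcing width ≥ 2. Combining the bounds, tw(G) = 2.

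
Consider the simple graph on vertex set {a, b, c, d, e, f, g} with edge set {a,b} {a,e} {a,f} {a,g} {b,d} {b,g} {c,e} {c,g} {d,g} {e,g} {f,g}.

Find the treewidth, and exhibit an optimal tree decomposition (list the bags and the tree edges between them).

The largest bag has 3 vertices, giving width 2; this decomposition certifies tw(G) ≤ 2. On the other hand G contains the 3-clique {b, d, g}. A clique must lie in a single bag of any decomposition, so no decomposition can have width below 2. Combining the bounds, tw(G) = 2.

Treewidth 2.
Bags: B1 = {a, e, g}  B2 = {c, e, g}  B3 = {a, b, g}  B4 = {a, f, g}  B5 = {b, d, g}
Tree: B1–B2, B1–B3, B3–B4, B3–B5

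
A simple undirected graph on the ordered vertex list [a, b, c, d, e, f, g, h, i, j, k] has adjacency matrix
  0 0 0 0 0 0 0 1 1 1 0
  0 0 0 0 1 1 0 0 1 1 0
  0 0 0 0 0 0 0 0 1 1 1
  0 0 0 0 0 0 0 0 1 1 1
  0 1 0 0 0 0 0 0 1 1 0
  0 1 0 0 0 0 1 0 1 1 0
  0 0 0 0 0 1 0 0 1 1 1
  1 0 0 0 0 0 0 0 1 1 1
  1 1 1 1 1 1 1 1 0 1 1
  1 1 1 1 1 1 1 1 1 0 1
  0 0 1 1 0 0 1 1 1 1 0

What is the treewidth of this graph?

A width-3 tree decomposition is:
Bags: B1 = {b, f, i, j}  B2 = {b, e, i, j}  B3 = {f, g, i, j}  B4 = {g, i, j, k}  B5 = {d, i, j, k}  B6 = {h, i, j, k}  B7 = {a, h, i, j}  B8 = {c, i, j, k}
Tree: B1–B2, B1–B3, B3–B4, B4–B5, B4–B6, B6–B7, B5–B8
Each bag holds 4 vertices, so the decomposition has width 3, which upper-bounds the treewidth. For the lower bound, the 4 vertices {f, g, i, j} are pairwise adjacent, and any tree decomposition puts a clique entirely inside one bag — forcing width ≥ 3. Hence tw(G) = 3 exactly.

3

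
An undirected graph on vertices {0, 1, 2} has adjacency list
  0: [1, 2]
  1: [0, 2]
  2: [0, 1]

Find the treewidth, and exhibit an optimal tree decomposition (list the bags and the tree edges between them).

A single bag containing all 3 vertices is trivially a valid decomposition of width 2. Conversely, {0, 1, 2} is a clique of size 3, and the vertices of any clique must share a bag in every tree decomposition; so some bag has ≥ 3 vertices and tw(G) ≥ 2. Therefore the treewidth is 2.

Treewidth 2.
One optimal decomposition is:
Bags: B1 = {0, 1, 2}
Tree: (single bag)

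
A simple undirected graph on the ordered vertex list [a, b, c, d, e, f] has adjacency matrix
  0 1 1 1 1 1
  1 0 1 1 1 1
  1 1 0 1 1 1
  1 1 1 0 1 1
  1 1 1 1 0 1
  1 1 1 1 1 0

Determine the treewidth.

A width-5 tree decomposition is:
Bags: B1 = {a, b, c, d, e, f}
Tree: (single bag)
A single bag containing all 6 vertices is trivially a valid decomposition of width 5. For the lower bound, the 6 vertices {a, b, c, d, e, f} are pairwise adjacent, and any tree decomposition puts a clique entirely inside one bag — forcing width ≥ 5. The upper and lower bounds meet at 5, so that is the treewidth.

5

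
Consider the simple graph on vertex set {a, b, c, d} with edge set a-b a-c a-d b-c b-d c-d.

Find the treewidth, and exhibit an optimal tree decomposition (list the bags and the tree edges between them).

Treewidth 3.
One optimal decomposition is:
Bags: B1 = {a, b, c, d}
Tree: (single bag)

A single bag containing all 4 vertices is trivially a valid decomposition of width 3. Conversely, {a, b, c, d} is a clique of size 4, and the vertices of any clique must share a bag in every tree decomposition; so some bag has ≥ 4 vertices and tw(G) ≥ 3. Hence tw(G) = 3 exactly.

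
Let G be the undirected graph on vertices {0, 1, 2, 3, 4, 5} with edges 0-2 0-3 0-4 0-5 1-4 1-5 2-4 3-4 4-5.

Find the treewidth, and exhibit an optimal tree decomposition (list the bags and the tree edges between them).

Treewidth 2.
Bags: B1 = {0, 4, 5}  B2 = {0, 2, 4}  B3 = {0, 3, 4}  B4 = {1, 4, 5}
Tree: B1–B2, B2–B3, B1–B4

The largest bag has 3 vertices, giving width 2; this decomposition certifies tw(G) ≤ 2. Conversely, {0, 2, 4} is a clique of size 3, and the vertices of any clique must share a bag in every tree decomposition; so some bag has ≥ 3 vertices and tw(G) ≥ 2. Hence tw(G) = 2 exactly.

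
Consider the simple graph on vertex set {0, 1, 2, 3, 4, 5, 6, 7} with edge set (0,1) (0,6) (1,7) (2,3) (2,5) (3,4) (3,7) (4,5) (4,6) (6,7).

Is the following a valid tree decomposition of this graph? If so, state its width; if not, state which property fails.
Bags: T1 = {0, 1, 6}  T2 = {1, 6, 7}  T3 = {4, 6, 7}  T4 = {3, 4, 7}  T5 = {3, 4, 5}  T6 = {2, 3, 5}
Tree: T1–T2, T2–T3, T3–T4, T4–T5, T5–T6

Yes; width 2.

Every vertex of G appears in some bag (union = {0, 1, 2, 3, 4, 5, 6, 7}); every edge is covered by a bag; and for each vertex v the set of bags containing v is connected in the bag tree. The decomposition is therefore valid. The largest bag has 3 vertices, so the width is 2.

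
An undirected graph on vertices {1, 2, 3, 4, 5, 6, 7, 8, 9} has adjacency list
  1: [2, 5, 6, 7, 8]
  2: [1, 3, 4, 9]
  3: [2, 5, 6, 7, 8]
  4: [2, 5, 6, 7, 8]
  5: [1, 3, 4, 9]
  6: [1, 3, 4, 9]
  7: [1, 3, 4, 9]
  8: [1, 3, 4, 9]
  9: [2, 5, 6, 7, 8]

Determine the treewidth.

4

A width-4 tree decomposition is:
Bags: B1 = {1, 3, 4, 8, 9}  B2 = {1, 3, 4, 5, 9}  B3 = {1, 2, 3, 4, 9}  B4 = {1, 3, 4, 7, 9}  B5 = {1, 3, 4, 6, 9}
Tree: B1–B2, B2–B3, B3–B4, B4–B5
Every bag has size at most 5, so the width is 5 − 1 = 4 and tw(G) ≤ 4. For the lower bound: the 5 vertex sets {8,9}, {3,5}, {1,2}, {4}, {7} are disjoint, each induces a connected subgraph, and every pair is joined by at least one edge of G. Contracting each set to a single vertex therefore yields K_{5} as a minor, and since treewidth is minor-monotone, tw(G) ≥ tw(K_{5}) = 4. The upper and lower bounds meet at 4, so that is the treewidth.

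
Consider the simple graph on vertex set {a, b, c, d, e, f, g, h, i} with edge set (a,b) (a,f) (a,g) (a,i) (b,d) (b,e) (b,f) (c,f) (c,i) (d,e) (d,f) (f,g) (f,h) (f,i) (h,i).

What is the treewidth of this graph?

2

A width-2 tree decomposition is:
Bags: B1 = {a, b, f}  B2 = {a, f, g}  B3 = {a, f, i}  B4 = {b, d, f}  B5 = {f, h, i}  B6 = {b, d, e}  B7 = {c, f, i}
Tree: B1–B2, B2–B3, B1–B4, B3–B5, B4–B6, B3–B7
Every bag has size at most 3, so the width is 3 − 1 = 2 and tw(G) ≤ 2. On the other hand G contains the 3-clique {b, d, e}. A clique must lie in a single bag of any decomposition, so no decomposition can have width below 2. Combining the bounds, tw(G) = 2.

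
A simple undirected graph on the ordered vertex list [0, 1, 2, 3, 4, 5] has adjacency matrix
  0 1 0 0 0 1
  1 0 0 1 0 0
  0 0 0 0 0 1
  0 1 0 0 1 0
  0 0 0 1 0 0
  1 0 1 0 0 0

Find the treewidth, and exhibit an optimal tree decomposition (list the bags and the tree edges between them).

Treewidth 1.
Bags: B1 = {3, 4}  B2 = {1, 3}  B3 = {0, 1}  B4 = {0, 5}  B5 = {2, 5}
Tree: B1–B2, B2–B3, B3–B4, B4–B5

The largest bag has 2 vertices, giving width 1; this decomposition certifies tw(G) ≤ 1. G has an edge, so its treewidth is at least 1. Combining the bounds, tw(G) = 1.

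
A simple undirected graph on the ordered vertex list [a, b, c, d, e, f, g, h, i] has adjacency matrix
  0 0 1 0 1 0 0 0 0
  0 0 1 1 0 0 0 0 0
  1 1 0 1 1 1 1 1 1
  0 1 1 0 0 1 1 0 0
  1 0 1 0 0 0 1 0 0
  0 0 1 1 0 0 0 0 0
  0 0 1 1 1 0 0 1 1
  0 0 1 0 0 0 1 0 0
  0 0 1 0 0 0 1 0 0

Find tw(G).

2

A width-2 tree decomposition is:
Bags: B1 = {b, c, d}  B2 = {c, d, g}  B3 = {c, g, h}  B4 = {c, g, i}  B5 = {c, e, g}  B6 = {a, c, e}  B7 = {c, d, f}
Tree: B1–B2, B2–B3, B3–B4, B3–B5, B5–B6, B1–B7
The largest bag has 3 vertices, giving width 2; this decomposition certifies tw(G) ≤ 2. Conversely, {c, d, g} is a clique of size 3, and the vertices of any clique must share a bag in every tree decomposition; so some bag has ≥ 3 vertices and tw(G) ≥ 2. Therefore the treewidth is 2.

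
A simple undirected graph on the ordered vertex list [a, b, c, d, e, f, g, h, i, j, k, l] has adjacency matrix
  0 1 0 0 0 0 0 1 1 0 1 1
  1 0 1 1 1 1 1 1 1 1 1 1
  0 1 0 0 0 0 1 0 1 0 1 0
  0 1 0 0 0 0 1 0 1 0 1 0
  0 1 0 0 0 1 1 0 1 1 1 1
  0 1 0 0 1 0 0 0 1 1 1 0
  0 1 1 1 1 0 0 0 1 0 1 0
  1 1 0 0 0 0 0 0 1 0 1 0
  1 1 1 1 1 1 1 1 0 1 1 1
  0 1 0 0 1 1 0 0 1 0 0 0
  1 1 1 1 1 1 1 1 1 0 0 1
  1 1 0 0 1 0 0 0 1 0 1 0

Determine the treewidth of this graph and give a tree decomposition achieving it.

Each bag holds 5 vertices, so the decomposition has width 4, which upper-bounds the treewidth. For the lower bound, the 5 vertices {b, e, f, i, j} are pairwise adjacent, and any tree decomposition puts a clique entirely inside one bag — forcing width ≥ 4. Hence tw(G) = 4 exactly.

Treewidth 4.
One such decomposition:
Bags: B1 = {b, e, g, i, k}  B2 = {b, e, i, k, l}  B3 = {b, e, f, i, k}  B4 = {a, b, i, k, l}  B5 = {b, c, g, i, k}  B6 = {a, b, h, i, k}  B7 = {b, e, f, i, j}  B8 = {b, d, g, i, k}
Tree: B1–B2, B2–B3, B2–B4, B1–B5, B4–B6, B3–B7, B1–B8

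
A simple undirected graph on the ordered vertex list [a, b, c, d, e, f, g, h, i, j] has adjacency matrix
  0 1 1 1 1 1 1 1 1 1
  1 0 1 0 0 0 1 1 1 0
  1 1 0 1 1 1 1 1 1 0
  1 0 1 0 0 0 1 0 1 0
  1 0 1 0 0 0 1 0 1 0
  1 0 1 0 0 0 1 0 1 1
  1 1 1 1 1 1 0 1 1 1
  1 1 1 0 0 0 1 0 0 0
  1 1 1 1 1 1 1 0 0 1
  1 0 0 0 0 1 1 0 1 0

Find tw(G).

A width-4 tree decomposition is:
Bags: B1 = {a, c, e, g, i}  B2 = {a, c, d, g, i}  B3 = {a, c, f, g, i}  B4 = {a, b, c, g, i}  B5 = {a, b, c, g, h}  B6 = {a, f, g, i, j}
Tree: B1–B2, B1–B3, B1–B4, B4–B5, B3–B6
Every bag has size at most 5, so the width is 5 − 1 = 4 and tw(G) ≤ 4. Conversely, {a, b, c, g, h} is a clique of size 5, and the vertices of any clique must share a bag in every tree decomposition; so some bag has ≥ 5 vertices and tw(G) ≥ 4. Therefore the treewidth is 4.

4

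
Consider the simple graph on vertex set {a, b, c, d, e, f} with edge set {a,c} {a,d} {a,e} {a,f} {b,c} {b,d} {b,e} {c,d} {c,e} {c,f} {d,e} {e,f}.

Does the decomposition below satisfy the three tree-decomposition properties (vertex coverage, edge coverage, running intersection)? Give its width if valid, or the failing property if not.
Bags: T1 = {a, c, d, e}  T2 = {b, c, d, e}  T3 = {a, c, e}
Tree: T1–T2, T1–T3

No — vertex f appears in no bag.

A tree decomposition must satisfy three properties: every vertex lies in some bag; for every edge, both endpoints lie together in some bag; and for every vertex, the bags containing it form a connected subtree. Here vertex f appears in no bag, so the decomposition is invalid.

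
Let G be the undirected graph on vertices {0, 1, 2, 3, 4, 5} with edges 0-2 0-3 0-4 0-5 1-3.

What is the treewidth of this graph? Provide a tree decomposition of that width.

The largest bag has 2 vertices, giving width 1; this decomposition certifies tw(G) ≤ 1. Any graph with an edge has treewidth ≥ 1, and G has the edge 0–4. The upper and lower bounds meet at 1, so that is the treewidth.

Treewidth 1.
Bags: B1 = {0, 4}  B2 = {0, 5}  B3 = {0, 2}  B4 = {0, 3}  B5 = {1, 3}
Tree: B1–B2, B1–B3, B2–B4, B4–B5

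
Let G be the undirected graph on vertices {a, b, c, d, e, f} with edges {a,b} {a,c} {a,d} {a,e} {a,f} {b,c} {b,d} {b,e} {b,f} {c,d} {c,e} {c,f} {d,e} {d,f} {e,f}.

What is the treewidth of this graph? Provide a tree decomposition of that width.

Treewidth 5.
Bags: B1 = {a, b, c, d, e, f}
Tree: (single bag)

With just one bag of size 6, the width is 6 − 1 = 5, so tw(G) ≤ 5. On the other hand G contains the 6-clique {a, b, c, d, e, f}. A clique must lie in a single bag of any decomposition, so no decomposition can have width below 5. Hence tw(G) = 5 exactly.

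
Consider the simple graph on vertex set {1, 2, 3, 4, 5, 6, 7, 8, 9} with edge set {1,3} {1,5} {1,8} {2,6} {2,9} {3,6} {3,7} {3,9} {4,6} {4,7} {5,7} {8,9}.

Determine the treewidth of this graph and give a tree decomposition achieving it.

Each bag holds 4 vertices, so the decomposition has width 3, which upper-bounds the treewidth. For the lower bound: the 4 vertex sets {1,5,8}, {9}, {3}, {2,4,6,7} are disjoint, each induces a connected subgraph, and every pair is joined by at least one edge of G. Contracting each set to a single vertex therefore yields K_{4} as a minor, and since treewidth is minor-monotone, tw(G) ≥ tw(K_{4}) = 3. Therefore the treewidth is 3.

Treewidth 3.
One optimal decomposition is:
Bags: B1 = {1, 5, 8, 9}  B2 = {1, 3, 5, 9}  B3 = {3, 5, 7, 9}  B4 = {2, 3, 7, 9}  B5 = {2, 3, 6, 7}  B6 = {2, 4, 6, 7}
Tree: B1–B2, B2–B3, B3–B4, B4–B5, B5–B6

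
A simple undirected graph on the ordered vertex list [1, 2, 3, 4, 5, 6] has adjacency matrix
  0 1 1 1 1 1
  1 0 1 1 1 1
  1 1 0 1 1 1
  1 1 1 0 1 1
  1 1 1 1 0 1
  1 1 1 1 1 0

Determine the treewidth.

A width-5 tree decomposition is:
Bags: B1 = {1, 2, 3, 4, 5, 6}
Tree: (single bag)
A single bag containing all 6 vertices is trivially a valid decomposition of width 5. On the other hand G contains the 6-clique {1, 2, 3, 4, 5, 6}. A clique must lie in a single bag of any decomposition, so no decomposition can have width below 5. The upper and lower bounds meet at 5, so that is the treewidth.

5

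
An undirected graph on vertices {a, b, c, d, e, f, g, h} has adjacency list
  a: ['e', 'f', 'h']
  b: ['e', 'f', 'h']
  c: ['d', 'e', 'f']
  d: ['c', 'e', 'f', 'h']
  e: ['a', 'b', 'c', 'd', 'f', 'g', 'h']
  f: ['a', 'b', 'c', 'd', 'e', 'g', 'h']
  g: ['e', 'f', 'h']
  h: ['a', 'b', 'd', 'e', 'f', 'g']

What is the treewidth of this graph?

3

A width-3 tree decomposition is:
Bags: B1 = {d, e, f, h}  B2 = {a, e, f, h}  B3 = {b, e, f, h}  B4 = {e, f, g, h}  B5 = {c, d, e, f}
Tree: B1–B2, B1–B3, B1–B4, B1–B5
Each bag holds 4 vertices, so the decomposition has width 3, which upper-bounds the treewidth. For the lower bound, the 4 vertices {d, e, f, h} are pairwise adjacent, and any tree decomposition puts a clique entirely inside one bag — forcing width ≥ 3. The upper and lower bounds meet at 3, so that is the treewidth.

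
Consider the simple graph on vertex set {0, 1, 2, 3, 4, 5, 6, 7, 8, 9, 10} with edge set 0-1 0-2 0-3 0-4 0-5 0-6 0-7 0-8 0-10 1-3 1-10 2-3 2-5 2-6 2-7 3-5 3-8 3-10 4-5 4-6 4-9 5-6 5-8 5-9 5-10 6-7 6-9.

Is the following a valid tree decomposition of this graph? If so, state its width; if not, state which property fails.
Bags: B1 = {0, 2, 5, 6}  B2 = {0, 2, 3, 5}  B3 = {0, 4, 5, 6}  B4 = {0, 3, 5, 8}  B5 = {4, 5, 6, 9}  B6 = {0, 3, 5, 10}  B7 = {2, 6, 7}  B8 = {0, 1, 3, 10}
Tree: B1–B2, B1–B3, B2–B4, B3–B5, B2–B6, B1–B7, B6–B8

No — edge (0,7) lies in no bag.

A tree decomposition must satisfy three properties: every vertex lies in some bag; for every edge, both endpoints lie together in some bag; and for every vertex, the bags containing it form a connected subtree. Here edge (0,7) lies in no bag, so the decomposition is invalid.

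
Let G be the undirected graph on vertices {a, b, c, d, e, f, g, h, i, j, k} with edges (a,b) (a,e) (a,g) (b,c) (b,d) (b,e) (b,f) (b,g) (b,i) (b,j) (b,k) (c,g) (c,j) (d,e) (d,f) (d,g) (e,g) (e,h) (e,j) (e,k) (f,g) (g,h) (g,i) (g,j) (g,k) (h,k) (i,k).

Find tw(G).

3

A width-3 tree decomposition is:
Bags: B1 = {b, e, g, k}  B2 = {b, d, e, g}  B3 = {a, b, e, g}  B4 = {b, d, f, g}  B5 = {b, e, g, j}  B6 = {b, c, g, j}  B7 = {b, g, i, k}  B8 = {e, g, h, k}
Tree: B1–B2, B2–B3, B2–B4, B1–B5, B5–B6, B1–B7, B1–B8
Each bag holds 4 vertices, so the decomposition has width 3, which upper-bounds the treewidth. On the other hand G contains the 4-clique {e, g, h, k}. A clique must lie in a single bag of any decomposition, so no decomposition can have width below 3. Combining the bounds, tw(G) = 3.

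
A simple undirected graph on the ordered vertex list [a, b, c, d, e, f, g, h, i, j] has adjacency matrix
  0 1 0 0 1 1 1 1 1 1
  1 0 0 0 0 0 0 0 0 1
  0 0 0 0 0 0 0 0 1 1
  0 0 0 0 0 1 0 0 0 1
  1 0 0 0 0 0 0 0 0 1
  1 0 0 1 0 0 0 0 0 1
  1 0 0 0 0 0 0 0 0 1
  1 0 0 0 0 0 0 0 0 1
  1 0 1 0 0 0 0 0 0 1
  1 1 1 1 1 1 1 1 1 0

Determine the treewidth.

2

A width-2 tree decomposition is:
Bags: B1 = {a, f, j}  B2 = {a, g, j}  B3 = {a, i, j}  B4 = {a, b, j}  B5 = {a, h, j}  B6 = {c, i, j}  B7 = {a, e, j}  B8 = {d, f, j}
Tree: B1–B2, B1–B3, B2–B4, B2–B5, B3–B6, B5–B7, B1–B8
Every bag has size at most 3, so the width is 3 − 1 = 2 and tw(G) ≤ 2. For the lower bound, the 3 vertices {d, f, j} are pairwise adjacent, and any tree decomposition puts a clique entirely inside one bag — forcing width ≥ 2. Combining the bounds, tw(G) = 2.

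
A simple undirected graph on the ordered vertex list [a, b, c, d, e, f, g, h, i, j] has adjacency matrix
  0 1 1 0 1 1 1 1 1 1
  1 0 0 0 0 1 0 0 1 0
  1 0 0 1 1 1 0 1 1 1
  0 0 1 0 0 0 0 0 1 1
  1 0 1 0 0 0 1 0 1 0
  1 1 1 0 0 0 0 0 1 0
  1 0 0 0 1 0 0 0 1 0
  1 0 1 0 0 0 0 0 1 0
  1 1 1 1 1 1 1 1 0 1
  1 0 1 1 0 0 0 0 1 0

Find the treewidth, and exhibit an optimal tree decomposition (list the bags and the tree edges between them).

Treewidth 3.
One such decomposition:
Bags: B1 = {a, b, f, i}  B2 = {a, c, f, i}  B3 = {a, c, h, i}  B4 = {a, c, e, i}  B5 = {a, c, i, j}  B6 = {c, d, i, j}  B7 = {a, e, g, i}
Tree: B1–B2, B2–B3, B2–B4, B4–B5, B5–B6, B4–B7

The largest bag has 4 vertices, giving width 3; this decomposition certifies tw(G) ≤ 3. For the lower bound, the 4 vertices {c, d, i, j} are pairwise adjacent, and any tree decomposition puts a clique entirely inside one bag — forcing width ≥ 3. Combining the bounds, tw(G) = 3.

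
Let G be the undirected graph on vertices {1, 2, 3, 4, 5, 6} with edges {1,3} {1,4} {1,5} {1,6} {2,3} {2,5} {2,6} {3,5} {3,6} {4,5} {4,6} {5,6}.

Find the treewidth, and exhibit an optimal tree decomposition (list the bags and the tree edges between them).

Treewidth 3.
One optimal decomposition is:
Bags: B1 = {1, 3, 5, 6}  B2 = {2, 3, 5, 6}  B3 = {1, 4, 5, 6}
Tree: B1–B2, B1–B3

Each bag holds 4 vertices, so the decomposition has width 3, which upper-bounds the treewidth. On the other hand G contains the 4-clique {1, 3, 5, 6}. A clique must lie in a single bag of any decomposition, so no decomposition can have width below 3. Therefore the treewidth is 3.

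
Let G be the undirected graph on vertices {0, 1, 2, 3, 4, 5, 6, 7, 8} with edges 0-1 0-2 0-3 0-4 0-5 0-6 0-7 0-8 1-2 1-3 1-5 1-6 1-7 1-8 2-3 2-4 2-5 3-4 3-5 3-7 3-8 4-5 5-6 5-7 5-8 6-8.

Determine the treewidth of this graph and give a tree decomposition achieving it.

Treewidth 4.
One such decomposition:
Bags: B1 = {0, 1, 2, 3, 5}  B2 = {0, 1, 3, 5, 8}  B3 = {0, 2, 3, 4, 5}  B4 = {0, 1, 5, 6, 8}  B5 = {0, 1, 3, 5, 7}
Tree: B1–B2, B1–B3, B2–B4, B1–B5

The largest bag has 5 vertices, giving width 4; this decomposition certifies tw(G) ≤ 4. Conversely, {0, 1, 3, 5, 8} is a clique of size 5, and the vertices of any clique must share a bag in every tree decomposition; so some bag has ≥ 5 vertices and tw(G) ≥ 4. Therefore the treewidth is 4.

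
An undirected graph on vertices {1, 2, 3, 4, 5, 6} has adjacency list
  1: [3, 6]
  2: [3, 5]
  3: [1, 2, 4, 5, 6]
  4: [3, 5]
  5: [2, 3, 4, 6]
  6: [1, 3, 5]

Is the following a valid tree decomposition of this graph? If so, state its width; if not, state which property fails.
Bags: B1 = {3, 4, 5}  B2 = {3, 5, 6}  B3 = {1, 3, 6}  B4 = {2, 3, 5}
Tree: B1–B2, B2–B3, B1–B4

Vertex coverage: the bags together contain {1, 2, 3, 4, 5, 6}, the full vertex set. Edge coverage: each edge of G has both endpoints in at least one bag. Running intersection: for every vertex, the bags containing it form a connected subtree. All three properties hold, so this is a valid tree decomposition of width max|bag| − 1 = 2, and hence tw(G) ≤ 2.

Yes; width 2.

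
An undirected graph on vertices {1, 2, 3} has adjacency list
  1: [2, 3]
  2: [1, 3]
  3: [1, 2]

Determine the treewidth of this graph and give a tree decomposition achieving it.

A single bag containing all 3 vertices is trivially a valid decomposition of width 2. On the other hand G contains the 3-clique {1, 2, 3}. A clique must lie in a single bag of any decomposition, so no decomposition can have width below 2. Therefore the treewidth is 2.

Treewidth 2.
One optimal decomposition is:
Bags: B1 = {1, 2, 3}
Tree: (single bag)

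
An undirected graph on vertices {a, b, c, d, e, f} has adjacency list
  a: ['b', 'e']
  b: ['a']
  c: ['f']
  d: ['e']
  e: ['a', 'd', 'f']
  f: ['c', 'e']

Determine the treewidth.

A width-1 tree decomposition is:
Bags: B1 = {d, e}  B2 = {a, e}  B3 = {e, f}  B4 = {a, b}  B5 = {c, f}
Tree: B1–B2, B2–B3, B2–B4, B3–B5
The largest bag has 2 vertices, giving width 1; this decomposition certifies tw(G) ≤ 1. G has an edge, so its treewidth is at least 1. Therefore the treewidth is 1.

1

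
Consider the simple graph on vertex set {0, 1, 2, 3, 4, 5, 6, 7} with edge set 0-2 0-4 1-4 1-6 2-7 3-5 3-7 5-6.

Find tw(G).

A width-2 tree decomposition is:
Bags: B1 = {1, 5, 6}  B2 = {1, 4, 5}  B3 = {0, 4, 5}  B4 = {0, 2, 5}  B5 = {2, 5, 7}  B6 = {3, 5, 7}
Tree: B1–B2, B2–B3, B3–B4, B4–B5, B5–B6
Each bag holds 3 vertices, so the decomposition has width 2, which upper-bounds the treewidth. For the lower bound, G contains the cycle 5–6–1–4–0–2–7–3–5, so G is not a forest; only forests have treewidth ≤ 1, hence tw(G) ≥ 2. Therefore the treewidth is 2.

2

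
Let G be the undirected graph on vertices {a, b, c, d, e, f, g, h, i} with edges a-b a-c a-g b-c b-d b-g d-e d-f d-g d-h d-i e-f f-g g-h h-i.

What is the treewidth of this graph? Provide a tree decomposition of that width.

Each bag holds 3 vertices, so the decomposition has width 2, which upper-bounds the treewidth. For the lower bound, the 3 vertices {d, g, h} are pairwise adjacent, and any tree decomposition puts a clique entirely inside one bag — forcing width ≥ 2. Therefore the treewidth is 2.

Treewidth 2.
Bags: B1 = {d, g, h}  B2 = {b, d, g}  B3 = {a, b, g}  B4 = {a, b, c}  B5 = {d, f, g}  B6 = {d, h, i}  B7 = {d, e, f}
Tree: B1–B2, B2–B3, B3–B4, B1–B5, B1–B6, B5–B7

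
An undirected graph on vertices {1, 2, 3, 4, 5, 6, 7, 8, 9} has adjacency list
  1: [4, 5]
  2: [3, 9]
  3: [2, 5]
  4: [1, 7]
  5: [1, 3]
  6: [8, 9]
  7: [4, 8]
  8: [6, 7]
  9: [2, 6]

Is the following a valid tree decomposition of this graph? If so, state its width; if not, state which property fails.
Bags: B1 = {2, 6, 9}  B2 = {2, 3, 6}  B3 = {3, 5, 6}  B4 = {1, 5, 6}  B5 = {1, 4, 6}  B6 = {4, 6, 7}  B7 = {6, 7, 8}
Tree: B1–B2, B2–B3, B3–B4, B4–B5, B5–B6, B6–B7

Yes; width 2.

Every vertex of G appears in some bag (union = {1, 2, 3, 4, 5, 6, 7, 8, 9}); every edge is covered by a bag; and for each vertex v the set of bags containing v is connected in the bag tree. The decomposition is therefore valid. The largest bag has 3 vertices, so the width is 2.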